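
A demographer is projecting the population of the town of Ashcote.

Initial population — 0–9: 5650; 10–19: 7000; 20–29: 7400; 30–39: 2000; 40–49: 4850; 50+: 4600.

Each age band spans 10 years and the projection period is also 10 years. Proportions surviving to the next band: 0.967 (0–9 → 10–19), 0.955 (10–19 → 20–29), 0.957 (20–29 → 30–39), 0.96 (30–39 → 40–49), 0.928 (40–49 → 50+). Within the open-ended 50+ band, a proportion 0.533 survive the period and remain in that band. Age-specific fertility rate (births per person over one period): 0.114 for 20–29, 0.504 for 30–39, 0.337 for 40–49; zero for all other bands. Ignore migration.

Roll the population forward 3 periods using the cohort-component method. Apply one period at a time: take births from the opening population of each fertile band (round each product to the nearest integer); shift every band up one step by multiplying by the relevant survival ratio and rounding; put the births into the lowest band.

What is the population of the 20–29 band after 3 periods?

Numbering the bands 1..6 from youngest to oldest:
Period 1:
Births: 7400 × 0.114 = 844, 2000 × 0.504 = 1008, 4850 × 0.337 = 1634 ⇒ total 3486
Band 2: 5650 × 0.967 = 5464
Band 3: 7000 × 0.955 = 6685
Band 4: 7400 × 0.957 = 7082
Band 5: 2000 × 0.96 = 1920
Band 6: 4850 × 0.928 + 4600 × 0.533 = 4501 + 2452 = 6953
End of period: [3486, 5464, 6685, 7082, 1920, 6953]
Period 2:
Births: 6685 × 0.114 = 762, 7082 × 0.504 = 3569, 1920 × 0.337 = 647 ⇒ total 4978
Band 2: 3486 × 0.967 = 3371
Band 3: 5464 × 0.955 = 5218
Band 4: 6685 × 0.957 = 6398
Band 5: 7082 × 0.96 = 6799
Band 6: 1920 × 0.928 + 6953 × 0.533 = 1782 + 3706 = 5488
End of period: [4978, 3371, 5218, 6398, 6799, 5488]
Period 3:
Births: 5218 × 0.114 = 595, 6398 × 0.504 = 3225, 6799 × 0.337 = 2291 ⇒ total 6111
Band 2: 4978 × 0.967 = 4814
Band 3: 3371 × 0.955 = 3219
Band 4: 5218 × 0.957 = 4994
Band 5: 6398 × 0.96 = 6142
Band 6: 6799 × 0.928 + 5488 × 0.533 = 6309 + 2925 = 9234
End of period: [6111, 4814, 3219, 4994, 6142, 9234]

3219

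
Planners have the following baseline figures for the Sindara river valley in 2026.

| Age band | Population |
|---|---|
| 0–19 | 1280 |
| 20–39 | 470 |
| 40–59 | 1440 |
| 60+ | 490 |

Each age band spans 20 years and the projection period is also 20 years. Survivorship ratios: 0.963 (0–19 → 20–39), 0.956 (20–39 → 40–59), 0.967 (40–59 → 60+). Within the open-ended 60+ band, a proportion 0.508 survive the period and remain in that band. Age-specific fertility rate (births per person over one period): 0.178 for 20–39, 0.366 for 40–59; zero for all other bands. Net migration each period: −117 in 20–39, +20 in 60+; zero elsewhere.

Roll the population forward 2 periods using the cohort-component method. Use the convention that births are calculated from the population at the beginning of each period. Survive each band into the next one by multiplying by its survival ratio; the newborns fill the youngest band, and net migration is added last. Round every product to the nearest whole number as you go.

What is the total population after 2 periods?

3199

Let group 1 be 0–19 through group 4 = 60+.
Period 1.
Births: 470 * 0.178 = 84, 1440 * 0.366 = 527 → total 611
Group 2: 1280 * 0.963 = 1233
Group 3: 470 * 0.956 = 449
Group 4: 1440 * 0.967 + 490 * 0.508 = 1392 + 249 = 1641
Net migration: Group 2 − 117 → 1116; Group 4 + 20 → 1661
→ [611, 1116, 449, 1661]
Period 2.
Births: 1116 * 0.178 = 199, 449 * 0.366 = 164 → total 363
Group 2: 611 * 0.963 = 588
Group 3: 1116 * 0.956 = 1067
Group 4: 449 * 0.967 + 1661 * 0.508 = 434 + 844 = 1278
Net migration: Group 2 − 117 → 471; Group 4 + 20 → 1298
→ [363, 471, 1067, 1298]
Total after period 2: 363 + 471 + 1067 + 1298 = 3199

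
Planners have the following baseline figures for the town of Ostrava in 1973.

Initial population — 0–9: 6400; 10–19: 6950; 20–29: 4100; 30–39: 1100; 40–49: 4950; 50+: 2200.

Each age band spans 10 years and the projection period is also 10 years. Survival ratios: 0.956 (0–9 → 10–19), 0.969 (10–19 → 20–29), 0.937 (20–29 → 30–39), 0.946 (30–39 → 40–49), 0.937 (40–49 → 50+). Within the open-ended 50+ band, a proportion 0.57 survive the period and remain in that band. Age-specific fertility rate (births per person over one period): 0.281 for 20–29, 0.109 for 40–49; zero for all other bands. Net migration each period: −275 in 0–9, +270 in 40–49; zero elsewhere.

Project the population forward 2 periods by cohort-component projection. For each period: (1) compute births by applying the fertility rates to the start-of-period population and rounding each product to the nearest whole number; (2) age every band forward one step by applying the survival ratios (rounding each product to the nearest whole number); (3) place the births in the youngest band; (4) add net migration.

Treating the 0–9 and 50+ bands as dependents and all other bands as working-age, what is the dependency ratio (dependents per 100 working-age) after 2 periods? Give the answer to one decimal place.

Let group 1 be 0–9 through group 6 = 50+.
Period 1.
Births: 4100 * 0.281 = 1152, 4950 * 0.109 = 540 ⇒ total 1692
Group 2: 6400 * 0.956 = 6118
Group 3: 6950 * 0.969 = 6735
Group 4: 4100 * 0.937 = 3842
Group 5: 1100 * 0.946 = 1041
Group 6: 4950 * 0.937 + 2200 * 0.57 = 4638 + 1254 = 5892
Net migration: Group 1 − 275 → 1417; Group 5 + 270 → 1311
End of period: [1417, 6118, 6735, 3842, 1311, 5892]
Period 2.
Births: 6735 * 0.281 = 1893, 1311 * 0.109 = 143 ⇒ total 2036
Group 2: 1417 * 0.956 = 1355
Group 3: 6118 * 0.969 = 5928
Group 4: 6735 * 0.937 = 6311
Group 5: 3842 * 0.946 = 3635
Group 6: 1311 * 0.937 + 5892 * 0.57 = 1228 + 3358 = 4586
Net migration: Group 1 − 275 → 1761; Group 5 + 270 → 3905
End of period: [1761, 1355, 5928, 6311, 3905, 4586]
Dependents (band 0–9 + band 50+) = 1761 + 4586 = 6347; working-age = 17499; ratio = 6347/17499 × 100 = 36.3

36.3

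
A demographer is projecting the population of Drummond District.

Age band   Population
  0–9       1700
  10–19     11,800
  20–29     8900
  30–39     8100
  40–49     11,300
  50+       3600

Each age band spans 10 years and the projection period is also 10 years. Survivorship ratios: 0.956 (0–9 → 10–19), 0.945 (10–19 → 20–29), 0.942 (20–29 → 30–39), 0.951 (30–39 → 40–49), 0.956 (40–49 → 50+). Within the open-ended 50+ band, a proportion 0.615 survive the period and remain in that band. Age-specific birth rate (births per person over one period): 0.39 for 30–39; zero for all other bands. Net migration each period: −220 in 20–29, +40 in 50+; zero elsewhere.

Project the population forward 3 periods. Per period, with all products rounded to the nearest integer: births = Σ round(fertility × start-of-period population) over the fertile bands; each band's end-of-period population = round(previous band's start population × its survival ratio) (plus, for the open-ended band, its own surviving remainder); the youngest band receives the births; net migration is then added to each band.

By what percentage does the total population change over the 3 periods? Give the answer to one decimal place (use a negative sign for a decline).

-16.4

— Period 1 —
Births: 8100 × 0.39 = 3159
10–19: 1700 × 0.956 = 1625
20–29: 11800 × 0.945 = 11151
30–39: 8900 × 0.942 = 8384
40–49: 8100 × 0.951 = 7703
50+: 11300 × 0.956 + 3600 × 0.615 = 10803 + 2214 = 13017
Net migration: 20–29 − 220 → 10931; 50+ + 40 → 13057
Giving 3159 / 1625 / 10931 / 8384 / 7703 / 13057.
— Period 2 —
Births: 8384 × 0.39 = 3270
10–19: 3159 × 0.956 = 3020
20–29: 1625 × 0.945 = 1536
30–39: 10931 × 0.942 = 10297
40–49: 8384 × 0.951 = 7973
50+: 7703 × 0.956 + 13057 × 0.615 = 7364 + 8030 = 15394
Net migration: 20–29 − 220 → 1316; 50+ + 40 → 15434
Giving 3270 / 3020 / 1316 / 10297 / 7973 / 15434.
— Period 3 —
Births: 10297 × 0.39 = 4016
10–19: 3270 × 0.956 = 3126
20–29: 3020 × 0.945 = 2854
30–39: 1316 × 0.942 = 1240
40–49: 10297 × 0.951 = 9792
50+: 7973 × 0.956 + 15434 × 0.615 = 7622 + 9492 = 17114
Net migration: 20–29 − 220 → 2634; 50+ + 40 → 17154
Giving 4016 / 3126 / 2634 / 1240 / 9792 / 17154.
Total: 45400 → 37962; change = -7438; percentage change = -16.4%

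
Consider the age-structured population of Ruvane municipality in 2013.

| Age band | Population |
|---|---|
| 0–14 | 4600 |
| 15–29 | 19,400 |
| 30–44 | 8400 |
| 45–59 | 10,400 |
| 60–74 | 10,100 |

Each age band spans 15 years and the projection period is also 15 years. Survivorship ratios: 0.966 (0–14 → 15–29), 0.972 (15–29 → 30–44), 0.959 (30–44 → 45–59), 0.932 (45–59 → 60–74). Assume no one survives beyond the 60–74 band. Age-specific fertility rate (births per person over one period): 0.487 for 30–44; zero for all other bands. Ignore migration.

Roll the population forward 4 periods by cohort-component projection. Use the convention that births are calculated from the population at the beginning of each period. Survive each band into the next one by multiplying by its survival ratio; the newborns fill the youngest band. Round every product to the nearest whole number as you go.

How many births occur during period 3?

2104

Numbering the groups 1..5 from youngest to oldest:
Period 1.
Births: 8400 × 0.487 = 4091
Group 2: 4600 × 0.966 = 4444
Group 3: 19400 × 0.972 = 18857
Group 4: 8400 × 0.959 = 8056
Group 5: 10400 × 0.932 = 9693
End of period: [4091, 4444, 18857, 8056, 9693]
Period 2.
Births: 18857 × 0.487 = 9183
Group 2: 4091 × 0.966 = 3952
Group 3: 4444 × 0.972 = 4320
Group 4: 18857 × 0.959 = 18084
Group 5: 8056 × 0.932 = 7508
End of period: [9183, 3952, 4320, 18084, 7508]
Period 3.
Births: 4320 × 0.487 = 2104
Group 2: 9183 × 0.966 = 8871
Group 3: 3952 × 0.972 = 3841
Group 4: 4320 × 0.959 = 4143
Group 5: 18084 × 0.932 = 16854
End of period: [2104, 8871, 3841, 4143, 16854]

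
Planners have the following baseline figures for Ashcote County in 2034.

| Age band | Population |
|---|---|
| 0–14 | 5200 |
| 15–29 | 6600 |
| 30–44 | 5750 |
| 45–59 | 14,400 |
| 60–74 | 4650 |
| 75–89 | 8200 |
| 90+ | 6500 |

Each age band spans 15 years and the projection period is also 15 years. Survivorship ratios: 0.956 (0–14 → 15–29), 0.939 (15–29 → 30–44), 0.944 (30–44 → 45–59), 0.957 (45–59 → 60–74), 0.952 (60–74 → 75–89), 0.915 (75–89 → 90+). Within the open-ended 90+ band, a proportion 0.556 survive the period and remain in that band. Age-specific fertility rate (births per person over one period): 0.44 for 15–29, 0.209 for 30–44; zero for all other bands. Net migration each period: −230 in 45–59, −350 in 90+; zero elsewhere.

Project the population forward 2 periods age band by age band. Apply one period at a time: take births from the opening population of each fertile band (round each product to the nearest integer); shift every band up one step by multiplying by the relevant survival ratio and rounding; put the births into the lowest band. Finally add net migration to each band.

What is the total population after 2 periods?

[period 1]
Births: 6600 * 0.44 = 2904  |  5750 * 0.209 = 1202 — total 4106
15–29: 5200 * 0.956 = 4971
30–44: 6600 * 0.939 = 6197
45–59: 5750 * 0.944 = 5428
60–74: 14400 * 0.957 = 13781
75–89: 4650 * 0.952 = 4427
90+: 8200 * 0.915 + 6500 * 0.556 = 7503 + 3614 = 11117
Net migration: 45–59 − 230 → 5198; 90+ − 350 → 10767
Population now: 0–14=4106, 15–29=4971, 30–44=6197, 45–59=5198, 60–74=13781, 75–89=4427, 90+=10767
[period 2]
Births: 4971 * 0.44 = 2187  |  6197 * 0.209 = 1295 — total 3482
15–29: 4106 * 0.956 = 3925
30–44: 4971 * 0.939 = 4668
45–59: 6197 * 0.944 = 5850
60–74: 5198 * 0.957 = 4974
75–89: 13781 * 0.952 = 13120
90+: 4427 * 0.915 + 10767 * 0.556 = 4051 + 5986 = 10037
Net migration: 45–59 − 230 → 5620; 90+ − 350 → 9687
Population now: 0–14=3482, 15–29=3925, 30–44=4668, 45–59=5620, 60–74=4974, 75–89=13120, 90+=9687
Total after period 2: 3482 + 3925 + 4668 + 5620 + 4974 + 13120 + 9687 = 45476

45476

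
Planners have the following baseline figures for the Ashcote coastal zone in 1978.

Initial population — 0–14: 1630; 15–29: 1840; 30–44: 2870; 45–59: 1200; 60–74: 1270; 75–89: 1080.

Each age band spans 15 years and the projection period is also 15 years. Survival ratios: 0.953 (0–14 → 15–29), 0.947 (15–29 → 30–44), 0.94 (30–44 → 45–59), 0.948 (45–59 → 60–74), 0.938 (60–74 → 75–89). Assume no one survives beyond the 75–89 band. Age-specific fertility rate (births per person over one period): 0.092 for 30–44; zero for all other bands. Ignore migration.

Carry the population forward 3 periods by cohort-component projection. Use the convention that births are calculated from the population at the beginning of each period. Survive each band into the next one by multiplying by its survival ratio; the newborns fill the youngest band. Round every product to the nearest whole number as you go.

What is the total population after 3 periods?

After projecting period 1:
Births: 2870 × 0.092 = 264
15–29: 1630 × 0.953 = 1553
30–44: 1840 × 0.947 = 1742
45–59: 2870 × 0.94 = 2698
60–74: 1200 × 0.948 = 1138
75–89: 1270 × 0.938 = 1191
End of period: [264, 1553, 1742, 2698, 1138, 1191]
After projecting period 2:
Births: 1742 × 0.092 = 160
15–29: 264 × 0.953 = 252
30–44: 1553 × 0.947 = 1471
45–59: 1742 × 0.94 = 1637
60–74: 2698 × 0.948 = 2558
75–89: 1138 × 0.938 = 1067
End of period: [160, 252, 1471, 1637, 2558, 1067]
After projecting period 3:
Births: 1471 × 0.092 = 135
15–29: 160 × 0.953 = 152
30–44: 252 × 0.947 = 239
45–59: 1471 × 0.94 = 1383
60–74: 1637 × 0.948 = 1552
75–89: 2558 × 0.938 = 2399
End of period: [135, 152, 239, 1383, 1552, 2399]
Total after period 3: 135 + 152 + 239 + 1383 + 1552 + 2399 = 5860

5860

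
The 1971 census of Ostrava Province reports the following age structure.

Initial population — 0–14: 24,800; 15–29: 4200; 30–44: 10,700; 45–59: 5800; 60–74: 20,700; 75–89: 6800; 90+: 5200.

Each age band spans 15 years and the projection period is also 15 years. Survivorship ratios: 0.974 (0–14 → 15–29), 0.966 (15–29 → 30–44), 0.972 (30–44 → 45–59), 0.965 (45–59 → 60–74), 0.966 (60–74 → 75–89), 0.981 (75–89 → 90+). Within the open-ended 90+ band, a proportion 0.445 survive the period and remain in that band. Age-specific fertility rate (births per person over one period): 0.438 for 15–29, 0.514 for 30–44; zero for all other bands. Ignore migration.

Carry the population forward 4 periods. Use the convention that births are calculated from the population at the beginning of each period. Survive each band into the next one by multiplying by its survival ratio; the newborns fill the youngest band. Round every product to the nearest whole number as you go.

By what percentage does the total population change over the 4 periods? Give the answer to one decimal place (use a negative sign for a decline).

Period 1:
Births: 4200 × 0.438 = 1840, 10700 × 0.514 = 5500 → total 7340
15–29: 24800 × 0.974 = 24155
30–44: 4200 × 0.966 = 4057
45–59: 10700 × 0.972 = 10400
60–74: 5800 × 0.965 = 5597
75–89: 20700 × 0.966 = 19996
90+: 6800 × 0.981 + 5200 × 0.445 = 6671 + 2314 = 8985
Giving 7340 / 24155 / 4057 / 10400 / 5597 / 19996 / 8985.
Period 2:
Births: 24155 × 0.438 = 10580, 4057 × 0.514 = 2085 → total 12665
15–29: 7340 × 0.974 = 7149
30–44: 24155 × 0.966 = 23334
45–59: 4057 × 0.972 = 3943
60–74: 10400 × 0.965 = 10036
75–89: 5597 × 0.966 = 5407
90+: 19996 × 0.981 + 8985 × 0.445 = 19616 + 3998 = 23614
Giving 12665 / 7149 / 23334 / 3943 / 10036 / 5407 / 23614.
Period 3:
Births: 7149 × 0.438 = 3131, 23334 × 0.514 = 11994 → total 15125
15–29: 12665 × 0.974 = 12336
30–44: 7149 × 0.966 = 6906
45–59: 23334 × 0.972 = 22681
60–74: 3943 × 0.965 = 3805
75–89: 10036 × 0.966 = 9695
90+: 5407 × 0.981 + 23614 × 0.445 = 5304 + 10508 = 15812
Giving 15125 / 12336 / 6906 / 22681 / 3805 / 9695 / 15812.
Period 4:
Births: 12336 × 0.438 = 5403, 6906 × 0.514 = 3550 → total 8953
15–29: 15125 × 0.974 = 14732
30–44: 12336 × 0.966 = 11917
45–59: 6906 × 0.972 = 6713
60–74: 22681 × 0.965 = 21887
75–89: 3805 × 0.966 = 3676
90+: 9695 × 0.981 + 15812 × 0.445 = 9511 + 7036 = 16547
Giving 8953 / 14732 / 11917 / 6713 / 21887 / 3676 / 16547.
Total: 78200 → 84425; change = 6225; percentage change = 8.0%

8.0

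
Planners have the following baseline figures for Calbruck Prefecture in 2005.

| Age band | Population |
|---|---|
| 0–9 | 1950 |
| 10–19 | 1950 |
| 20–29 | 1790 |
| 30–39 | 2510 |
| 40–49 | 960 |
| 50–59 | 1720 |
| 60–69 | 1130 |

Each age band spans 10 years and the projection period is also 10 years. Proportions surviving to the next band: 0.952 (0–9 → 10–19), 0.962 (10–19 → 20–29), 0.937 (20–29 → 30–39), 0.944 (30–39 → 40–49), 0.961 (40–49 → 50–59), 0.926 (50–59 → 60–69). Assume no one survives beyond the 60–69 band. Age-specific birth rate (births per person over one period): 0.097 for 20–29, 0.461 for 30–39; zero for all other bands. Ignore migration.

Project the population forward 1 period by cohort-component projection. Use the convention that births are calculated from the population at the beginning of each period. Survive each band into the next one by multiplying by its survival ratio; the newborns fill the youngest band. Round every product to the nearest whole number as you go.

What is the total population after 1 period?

11625

— Period 1 —
Births: 1790 × 0.097 = 174, 2510 × 0.461 = 1157 — total 1331
10–19: 1950 × 0.952 = 1856
20–29: 1950 × 0.962 = 1876
30–39: 1790 × 0.937 = 1677
40–49: 2510 × 0.944 = 2369
50–59: 960 × 0.961 = 923
60–69: 1720 × 0.926 = 1593
End of period: [1331, 1856, 1876, 1677, 2369, 923, 1593]
Total after period 1: 1331 + 1856 + 1876 + 1677 + 2369 + 923 + 1593 = 11625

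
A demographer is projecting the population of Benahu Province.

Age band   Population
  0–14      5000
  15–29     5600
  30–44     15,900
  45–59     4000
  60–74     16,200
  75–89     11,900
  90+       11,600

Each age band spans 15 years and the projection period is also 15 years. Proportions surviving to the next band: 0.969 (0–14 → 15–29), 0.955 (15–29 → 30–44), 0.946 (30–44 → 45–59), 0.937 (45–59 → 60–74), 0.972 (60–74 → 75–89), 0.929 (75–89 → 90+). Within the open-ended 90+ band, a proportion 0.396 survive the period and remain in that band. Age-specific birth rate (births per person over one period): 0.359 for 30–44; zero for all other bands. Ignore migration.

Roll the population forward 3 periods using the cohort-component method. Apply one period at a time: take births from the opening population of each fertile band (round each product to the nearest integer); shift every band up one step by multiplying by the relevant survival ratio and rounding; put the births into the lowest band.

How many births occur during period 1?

[period 1]
Births: 15900 × 0.359 = 5708
15–29: 5000 × 0.969 = 4845
30–44: 5600 × 0.955 = 5348
45–59: 15900 × 0.946 = 15041
60–74: 4000 × 0.937 = 3748
75–89: 16200 × 0.972 = 15746
90+: 11900 × 0.929 + 11600 × 0.396 = 11055 + 4594 = 15649
Population now: 0–14=5708, 15–29=4845, 30–44=5348, 45–59=15041, 60–74=3748, 75–89=15746, 90+=15649

5708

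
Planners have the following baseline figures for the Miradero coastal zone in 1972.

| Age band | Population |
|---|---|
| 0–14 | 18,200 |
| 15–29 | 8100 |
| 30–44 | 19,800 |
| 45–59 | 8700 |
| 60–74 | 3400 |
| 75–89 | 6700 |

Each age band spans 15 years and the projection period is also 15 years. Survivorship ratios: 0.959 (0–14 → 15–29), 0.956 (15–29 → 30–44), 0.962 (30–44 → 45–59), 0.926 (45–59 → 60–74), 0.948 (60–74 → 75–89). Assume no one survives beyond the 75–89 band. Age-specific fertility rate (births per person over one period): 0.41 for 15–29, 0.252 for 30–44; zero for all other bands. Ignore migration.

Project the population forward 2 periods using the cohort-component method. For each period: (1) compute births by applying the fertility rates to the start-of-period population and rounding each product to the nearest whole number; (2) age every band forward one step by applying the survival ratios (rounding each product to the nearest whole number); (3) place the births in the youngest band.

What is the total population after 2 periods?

66488

Call the groups 1 to 6, youngest first.
[period 1]
Births: 8100 × 0.41 = 3321, 19800 × 0.252 = 4990 → 8311
Group 2: 18200 × 0.959 = 17454
Group 3: 8100 × 0.956 = 7744
Group 4: 19800 × 0.962 = 19048
Group 5: 8700 × 0.926 = 8056
Group 6: 3400 × 0.948 = 3223
End of period: [8311, 17454, 7744, 19048, 8056, 3223]
[period 2]
Births: 17454 × 0.41 = 7156, 7744 × 0.252 = 1951 → 9107
Group 2: 8311 × 0.959 = 7970
Group 3: 17454 × 0.956 = 16686
Group 4: 7744 × 0.962 = 7450
Group 5: 19048 × 0.926 = 17638
Group 6: 8056 × 0.948 = 7637
End of period: [9107, 7970, 16686, 7450, 17638, 7637]
Total after period 2: 9107 + 7970 + 16686 + 7450 + 17638 + 7637 = 66488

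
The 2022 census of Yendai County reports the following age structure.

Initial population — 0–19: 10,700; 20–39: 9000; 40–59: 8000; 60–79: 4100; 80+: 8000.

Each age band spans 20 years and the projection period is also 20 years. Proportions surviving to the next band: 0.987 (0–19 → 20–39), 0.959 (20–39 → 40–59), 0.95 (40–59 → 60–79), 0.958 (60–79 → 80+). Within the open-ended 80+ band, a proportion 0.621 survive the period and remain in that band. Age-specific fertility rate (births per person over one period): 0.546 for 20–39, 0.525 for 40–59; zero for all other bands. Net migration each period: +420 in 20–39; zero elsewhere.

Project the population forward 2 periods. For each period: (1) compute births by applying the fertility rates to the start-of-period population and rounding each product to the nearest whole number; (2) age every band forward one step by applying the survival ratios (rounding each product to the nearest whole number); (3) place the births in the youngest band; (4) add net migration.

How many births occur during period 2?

After projecting period 1:
Births: 9000 × 0.546 = 4914 ; 8000 × 0.525 = 4200 → 9114
20–39: 10700 × 0.987 = 10561
40–59: 9000 × 0.959 = 8631
60–79: 8000 × 0.95 = 7600
80+: 4100 × 0.958 + 8000 × 0.621 = 3928 + 4968 = 8896
Net migration: 20–39 + 420 → 10981
End of period: [9114, 10981, 8631, 7600, 8896]
After projecting period 2:
Births: 10981 × 0.546 = 5996 ; 8631 × 0.525 = 4531 → 10527
20–39: 9114 × 0.987 = 8996
40–59: 10981 × 0.959 = 10531
60–79: 8631 × 0.95 = 8199
80+: 7600 × 0.958 + 8896 × 0.621 = 7281 + 5524 = 12805
Net migration: 20–39 + 420 → 9416
End of period: [10527, 9416, 10531, 8199, 12805]

10527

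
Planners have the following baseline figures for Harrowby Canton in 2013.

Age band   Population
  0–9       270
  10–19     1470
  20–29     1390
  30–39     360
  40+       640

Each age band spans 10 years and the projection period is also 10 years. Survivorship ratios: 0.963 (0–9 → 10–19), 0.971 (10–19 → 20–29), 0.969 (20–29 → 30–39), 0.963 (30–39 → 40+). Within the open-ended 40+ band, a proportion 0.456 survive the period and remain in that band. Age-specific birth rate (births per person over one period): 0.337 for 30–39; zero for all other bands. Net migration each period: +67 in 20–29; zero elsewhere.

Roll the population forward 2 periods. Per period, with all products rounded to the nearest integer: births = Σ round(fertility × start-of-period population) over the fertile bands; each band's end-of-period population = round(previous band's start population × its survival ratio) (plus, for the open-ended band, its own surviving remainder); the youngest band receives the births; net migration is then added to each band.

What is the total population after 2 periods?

After projecting period 1:
Births: 360 × 0.337 = 121
10–19: 270 × 0.963 = 260
20–29: 1470 × 0.971 = 1427
30–39: 1390 × 0.969 = 1347
40+: 360 × 0.963 + 640 × 0.456 = 347 + 292 = 639
Net migration: 20–29 + 67 → 1494
Giving 121 / 260 / 1494 / 1347 / 639.
After projecting period 2:
Births: 1347 × 0.337 = 454
10–19: 121 × 0.963 = 117
20–29: 260 × 0.971 = 252
30–39: 1494 × 0.969 = 1448
40+: 1347 × 0.963 + 639 × 0.456 = 1297 + 291 = 1588
Net migration: 20–29 + 67 → 319
Giving 454 / 117 / 319 / 1448 / 1588.
Total after period 2: 454 + 117 + 319 + 1448 + 1588 = 3926

3926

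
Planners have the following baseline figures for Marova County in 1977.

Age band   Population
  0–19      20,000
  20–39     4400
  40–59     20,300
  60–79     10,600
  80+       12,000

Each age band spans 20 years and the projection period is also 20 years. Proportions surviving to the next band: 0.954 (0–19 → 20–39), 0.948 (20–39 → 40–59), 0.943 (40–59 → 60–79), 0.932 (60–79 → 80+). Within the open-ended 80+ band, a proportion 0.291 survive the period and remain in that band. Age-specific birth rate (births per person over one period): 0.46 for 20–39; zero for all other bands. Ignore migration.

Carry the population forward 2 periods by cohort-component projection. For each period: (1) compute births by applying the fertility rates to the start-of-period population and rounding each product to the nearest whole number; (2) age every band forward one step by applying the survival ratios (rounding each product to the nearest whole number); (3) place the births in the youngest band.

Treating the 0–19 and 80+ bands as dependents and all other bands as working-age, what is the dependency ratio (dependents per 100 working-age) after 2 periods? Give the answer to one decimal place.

Let group 1 be 0–19 through group 5 = 80+.
Period 1.
Births: 4400 * 0.46 = 2024
Group 2: 20000 * 0.954 = 19080
Group 3: 4400 * 0.948 = 4171
Group 4: 20300 * 0.943 = 19143
Group 5: 10600 * 0.932 + 12000 * 0.291 = 9879 + 3492 = 13371
Giving 2024 / 19080 / 4171 / 19143 / 13371.
Period 2.
Births: 19080 * 0.46 = 8777
Group 2: 2024 * 0.954 = 1931
Group 3: 19080 * 0.948 = 18088
Group 4: 4171 * 0.943 = 3933
Group 5: 19143 * 0.932 + 13371 * 0.291 = 17841 + 3891 = 21732
Giving 8777 / 1931 / 18088 / 3933 / 21732.
Dependents (band 0–19 + band 80+) = 8777 + 21732 = 30509; working-age = 23952; ratio = 30509/23952 × 100 = 127.4

127.4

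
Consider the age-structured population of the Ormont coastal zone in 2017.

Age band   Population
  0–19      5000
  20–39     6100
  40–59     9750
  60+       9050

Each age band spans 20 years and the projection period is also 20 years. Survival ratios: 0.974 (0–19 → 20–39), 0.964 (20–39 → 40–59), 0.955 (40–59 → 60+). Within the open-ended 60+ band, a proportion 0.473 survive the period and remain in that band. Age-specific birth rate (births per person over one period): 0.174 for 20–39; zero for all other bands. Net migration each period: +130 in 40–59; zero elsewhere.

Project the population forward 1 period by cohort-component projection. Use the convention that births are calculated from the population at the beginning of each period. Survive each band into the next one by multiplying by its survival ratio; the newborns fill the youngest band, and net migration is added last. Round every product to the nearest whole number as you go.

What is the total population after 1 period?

Period 1:
Births: 6100 × 0.174 = 1061
20–39: 5000 × 0.974 = 4870
40–59: 6100 × 0.964 = 5880
60+: 9750 × 0.955 + 9050 × 0.473 = 9311 + 4281 = 13592
Net migration: 40–59 + 130 → 6010
Population now: 0–19=1061, 20–39=4870, 40–59=6010, 60+=13592
Total after period 1: 1061 + 4870 + 6010 + 13592 = 25533

25533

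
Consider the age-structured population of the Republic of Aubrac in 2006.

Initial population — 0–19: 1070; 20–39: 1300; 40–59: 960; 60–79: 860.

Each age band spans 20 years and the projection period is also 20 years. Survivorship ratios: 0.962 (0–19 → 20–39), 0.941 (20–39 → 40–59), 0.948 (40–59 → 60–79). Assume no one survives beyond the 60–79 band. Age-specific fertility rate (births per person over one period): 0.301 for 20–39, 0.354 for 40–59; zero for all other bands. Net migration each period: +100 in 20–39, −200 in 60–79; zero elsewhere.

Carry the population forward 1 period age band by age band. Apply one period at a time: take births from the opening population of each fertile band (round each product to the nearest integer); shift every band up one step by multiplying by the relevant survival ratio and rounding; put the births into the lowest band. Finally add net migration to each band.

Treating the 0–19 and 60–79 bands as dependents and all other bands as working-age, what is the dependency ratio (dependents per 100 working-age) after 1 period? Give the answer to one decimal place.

61.3

Let band 1 be 0–19 through band 4 = 60–79.
Period 1.
Births: 1300 × 0.301 = 391, 960 × 0.354 = 340 → total 731
Band 2: 1070 × 0.962 = 1029
Band 3: 1300 × 0.941 = 1223
Band 4: 960 × 0.948 = 910
Net migration: Band 2 + 100 → 1129; Band 4 − 200 → 710
→ [731, 1129, 1223, 710]
Dependents (band 0–19 + band 60–79) = 731 + 710 = 1441; working-age = 2352; ratio = 1441/2352 × 100 = 61.3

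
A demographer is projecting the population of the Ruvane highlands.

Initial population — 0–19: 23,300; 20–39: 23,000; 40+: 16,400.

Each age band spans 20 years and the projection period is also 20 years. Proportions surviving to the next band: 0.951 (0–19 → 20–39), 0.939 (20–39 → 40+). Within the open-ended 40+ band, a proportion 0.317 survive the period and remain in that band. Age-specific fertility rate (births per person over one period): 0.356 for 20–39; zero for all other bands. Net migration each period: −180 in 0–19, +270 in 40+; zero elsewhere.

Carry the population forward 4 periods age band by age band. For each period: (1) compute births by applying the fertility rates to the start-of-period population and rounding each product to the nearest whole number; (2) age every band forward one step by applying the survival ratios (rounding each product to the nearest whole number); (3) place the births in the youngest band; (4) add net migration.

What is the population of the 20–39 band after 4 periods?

2407

Call the bands 1 to 3, youngest first.
Period 1.
Births: 23000 × 0.356 = 8188
Band 2: 23300 × 0.951 = 22158
Band 3: 23000 × 0.939 + 16400 × 0.317 = 21597 + 5199 = 26796
Net migration: Band 1 − 180 → 8008; Band 3 + 270 → 27066
Population now: 0–19=8008, 20–39=22158, 40+=27066
Period 2.
Births: 22158 × 0.356 = 7888
Band 2: 8008 × 0.951 = 7616
Band 3: 22158 × 0.939 + 27066 × 0.317 = 20806 + 8580 = 29386
Net migration: Band 1 − 180 → 7708; Band 3 + 270 → 29656
Population now: 0–19=7708, 20–39=7616, 40+=29656
Period 3.
Births: 7616 × 0.356 = 2711
Band 2: 7708 × 0.951 = 7330
Band 3: 7616 × 0.939 + 29656 × 0.317 = 7151 + 9401 = 16552
Net migration: Band 1 − 180 → 2531; Band 3 + 270 → 16822
Population now: 0–19=2531, 20–39=7330, 40+=16822
Period 4.
Births: 7330 × 0.356 = 2609
Band 2: 2531 × 0.951 = 2407
Band 3: 7330 × 0.939 + 16822 × 0.317 = 6883 + 5333 = 12216
Net migration: Band 1 − 180 → 2429; Band 3 + 270 → 12486
Population now: 0–19=2429, 20–39=2407, 40+=12486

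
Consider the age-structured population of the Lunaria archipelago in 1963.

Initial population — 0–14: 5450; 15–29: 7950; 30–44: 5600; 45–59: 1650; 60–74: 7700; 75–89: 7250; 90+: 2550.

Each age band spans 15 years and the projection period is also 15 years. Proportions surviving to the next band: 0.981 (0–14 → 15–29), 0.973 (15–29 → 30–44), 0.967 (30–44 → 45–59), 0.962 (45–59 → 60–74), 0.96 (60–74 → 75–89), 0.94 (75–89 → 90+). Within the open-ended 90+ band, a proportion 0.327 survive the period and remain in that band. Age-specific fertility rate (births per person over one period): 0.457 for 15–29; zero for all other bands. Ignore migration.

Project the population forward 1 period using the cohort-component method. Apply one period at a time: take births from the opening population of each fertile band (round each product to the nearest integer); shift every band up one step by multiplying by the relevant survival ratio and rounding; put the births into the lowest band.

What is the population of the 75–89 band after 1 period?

7392

Period 1.
Births: 7950 × 0.457 = 3633
15–29: 5450 × 0.981 = 5346
30–44: 7950 × 0.973 = 7735
45–59: 5600 × 0.967 = 5415
60–74: 1650 × 0.962 = 1587
75–89: 7700 × 0.96 = 7392
90+: 7250 × 0.94 + 2550 × 0.327 = 6815 + 834 = 7649
End of period: [3633, 5346, 7735, 5415, 1587, 7392, 7649]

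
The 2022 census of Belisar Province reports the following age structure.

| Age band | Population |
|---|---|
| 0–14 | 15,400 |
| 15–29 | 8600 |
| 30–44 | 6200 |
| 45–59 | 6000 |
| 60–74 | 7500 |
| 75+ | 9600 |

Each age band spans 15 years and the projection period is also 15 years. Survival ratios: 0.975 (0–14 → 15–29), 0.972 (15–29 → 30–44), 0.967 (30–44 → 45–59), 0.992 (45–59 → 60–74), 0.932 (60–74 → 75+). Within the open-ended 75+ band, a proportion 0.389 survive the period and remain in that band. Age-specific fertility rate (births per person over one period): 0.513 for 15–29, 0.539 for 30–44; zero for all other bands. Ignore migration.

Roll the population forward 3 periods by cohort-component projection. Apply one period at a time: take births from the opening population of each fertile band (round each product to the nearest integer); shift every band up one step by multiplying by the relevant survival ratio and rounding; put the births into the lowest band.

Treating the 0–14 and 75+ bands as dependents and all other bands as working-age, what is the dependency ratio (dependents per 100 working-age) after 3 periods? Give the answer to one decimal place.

Period 1:
Births: 8600 × 0.513 = 4412 ; 6200 × 0.539 = 3342 ⇒ total 7754
15–29: 15400 × 0.975 = 15015
30–44: 8600 × 0.972 = 8359
45–59: 6200 × 0.967 = 5995
60–74: 6000 × 0.992 = 5952
75+: 7500 × 0.932 + 9600 × 0.389 = 6990 + 3734 = 10724
→ [7754, 15015, 8359, 5995, 5952, 10724]
Period 2:
Births: 15015 × 0.513 = 7703 ; 8359 × 0.539 = 4506 ⇒ total 12209
15–29: 7754 × 0.975 = 7560
30–44: 15015 × 0.972 = 14595
45–59: 8359 × 0.967 = 8083
60–74: 5995 × 0.992 = 5947
75+: 5952 × 0.932 + 10724 × 0.389 = 5547 + 4172 = 9719
→ [12209, 7560, 14595, 8083, 5947, 9719]
Period 3:
Births: 7560 × 0.513 = 3878 ; 14595 × 0.539 = 7867 ⇒ total 11745
15–29: 12209 × 0.975 = 11904
30–44: 7560 × 0.972 = 7348
45–59: 14595 × 0.967 = 14113
60–74: 8083 × 0.992 = 8018
75+: 5947 × 0.932 + 9719 × 0.389 = 5543 + 3781 = 9324
→ [11745, 11904, 7348, 14113, 8018, 9324]
Dependents (band 0–14 + band 75+) = 11745 + 9324 = 21069; working-age = 41383; ratio = 21069/41383 × 100 = 50.9

50.9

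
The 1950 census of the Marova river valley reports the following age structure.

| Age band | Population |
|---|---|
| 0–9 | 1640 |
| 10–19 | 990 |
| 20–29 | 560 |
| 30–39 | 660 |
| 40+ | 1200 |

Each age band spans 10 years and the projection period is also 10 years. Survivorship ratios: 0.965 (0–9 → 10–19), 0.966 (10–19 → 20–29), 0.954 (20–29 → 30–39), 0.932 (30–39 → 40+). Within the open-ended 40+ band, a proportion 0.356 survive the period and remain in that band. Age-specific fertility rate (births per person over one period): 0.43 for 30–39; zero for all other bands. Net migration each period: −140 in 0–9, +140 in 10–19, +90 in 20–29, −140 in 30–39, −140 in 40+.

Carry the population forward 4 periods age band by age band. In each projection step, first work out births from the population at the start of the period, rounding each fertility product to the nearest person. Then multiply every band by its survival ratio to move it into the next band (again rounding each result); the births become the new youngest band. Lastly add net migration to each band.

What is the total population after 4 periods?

Numbering the groups 1..5 from youngest to oldest:
After projecting period 1:
Births: 660 × 0.43 = 284
Group 2: 1640 × 0.965 = 1583
Group 3: 990 × 0.966 = 956
Group 4: 560 × 0.954 = 534
Group 5: 660 × 0.932 + 1200 × 0.356 = 615 + 427 = 1042
Net migration: Group 1 − 140 → 144; Group 2 + 140 → 1723; Group 3 + 90 → 1046; Group 4 − 140 → 394; Group 5 − 140 → 902
End of period: [144, 1723, 1046, 394, 902]
After projecting period 2:
Births: 394 × 0.43 = 169
Group 2: 144 × 0.965 = 139
Group 3: 1723 × 0.966 = 1664
Group 4: 1046 × 0.954 = 998
Group 5: 394 × 0.932 + 902 × 0.356 = 367 + 321 = 688
Net migration: Group 1 − 140 → 29; Group 2 + 140 → 279; Group 3 + 90 → 1754; Group 4 − 140 → 858; Group 5 − 140 → 548
End of period: [29, 279, 1754, 858, 548]
After projecting period 3:
Births: 858 × 0.43 = 369
Group 2: 29 × 0.965 = 28
Group 3: 279 × 0.966 = 270
Group 4: 1754 × 0.954 = 1673
Group 5: 858 × 0.932 + 548 × 0.356 = 800 + 195 = 995
Net migration: Group 1 − 140 → 229; Group 2 + 140 → 168; Group 3 + 90 → 360; Group 4 − 140 → 1533; Group 5 − 140 → 855
End of period: [229, 168, 360, 1533, 855]
After projecting period 4:
Births: 1533 × 0.43 = 659
Group 2: 229 × 0.965 = 221
Group 3: 168 × 0.966 = 162
Group 4: 360 × 0.954 = 343
Group 5: 1533 × 0.932 + 855 × 0.356 = 1429 + 304 = 1733
Net migration: Group 1 − 140 → 519; Group 2 + 140 → 361; Group 3 + 90 → 252; Group 4 − 140 → 203; Group 5 − 140 → 1593
End of period: [519, 361, 252, 203, 1593]
Total after period 4: 519 + 361 + 252 + 203 + 1593 = 2928

2928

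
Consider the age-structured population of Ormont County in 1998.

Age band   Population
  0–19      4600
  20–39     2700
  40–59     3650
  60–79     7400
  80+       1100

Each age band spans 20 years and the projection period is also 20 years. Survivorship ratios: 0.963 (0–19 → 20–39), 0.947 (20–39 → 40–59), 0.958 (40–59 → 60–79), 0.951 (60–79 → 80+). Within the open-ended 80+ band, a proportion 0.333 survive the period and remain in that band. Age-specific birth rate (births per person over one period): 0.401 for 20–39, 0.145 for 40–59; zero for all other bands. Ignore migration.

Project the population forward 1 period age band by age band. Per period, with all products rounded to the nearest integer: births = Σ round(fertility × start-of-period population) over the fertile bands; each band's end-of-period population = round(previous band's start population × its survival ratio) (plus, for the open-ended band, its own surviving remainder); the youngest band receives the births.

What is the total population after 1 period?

19499

Period 1:
Births: 2700 * 0.401 = 1083, 3650 * 0.145 = 529 ⇒ total 1612
20–39: 4600 * 0.963 = 4430
40–59: 2700 * 0.947 = 2557
60–79: 3650 * 0.958 = 3497
80+: 7400 * 0.951 + 1100 * 0.333 = 7037 + 366 = 7403
Population now: 0–19=1612, 20–39=4430, 40–59=2557, 60–79=3497, 80+=7403
Total after period 1: 1612 + 4430 + 2557 + 3497 + 7403 = 19499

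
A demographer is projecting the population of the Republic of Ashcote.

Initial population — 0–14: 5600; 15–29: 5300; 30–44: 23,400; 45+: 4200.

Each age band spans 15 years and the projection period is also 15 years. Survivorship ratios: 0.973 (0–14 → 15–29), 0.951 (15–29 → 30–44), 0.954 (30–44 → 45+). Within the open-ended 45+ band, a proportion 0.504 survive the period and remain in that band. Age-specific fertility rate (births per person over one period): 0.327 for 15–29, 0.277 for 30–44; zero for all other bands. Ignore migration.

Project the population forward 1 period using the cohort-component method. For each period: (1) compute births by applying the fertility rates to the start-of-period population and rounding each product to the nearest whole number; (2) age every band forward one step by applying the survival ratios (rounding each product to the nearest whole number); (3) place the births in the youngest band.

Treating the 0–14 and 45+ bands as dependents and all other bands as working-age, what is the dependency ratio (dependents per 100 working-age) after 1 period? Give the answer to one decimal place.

Let group 1 be 0–14 through group 4 = 45+.
Period 1:
Births: 5300 × 0.327 = 1733, 23400 × 0.277 = 6482 → 8215
Group 2: 5600 × 0.973 = 5449
Group 3: 5300 × 0.951 = 5040
Group 4: 23400 × 0.954 + 4200 × 0.504 = 22324 + 2117 = 24441
End of period: [8215, 5449, 5040, 24441]
Dependents (band 0–14 + band 45+) = 8215 + 24441 = 32656; working-age = 10489; ratio = 32656/10489 × 100 = 311.3

311.3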